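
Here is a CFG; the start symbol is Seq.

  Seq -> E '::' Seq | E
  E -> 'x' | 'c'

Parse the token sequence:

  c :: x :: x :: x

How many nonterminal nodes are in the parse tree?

8

[Seq [E c] :: [Seq [E x] :: [Seq [E x] :: [Seq [E x]]]]]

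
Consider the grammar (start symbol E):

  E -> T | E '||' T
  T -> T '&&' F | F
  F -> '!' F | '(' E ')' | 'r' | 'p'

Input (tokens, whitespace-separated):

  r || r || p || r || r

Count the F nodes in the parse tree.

5

[E [E [E [E [E [T [F r]]] || [T [F r]]] || [T [F p]]] || [T [F r]]] || [T [F r]]]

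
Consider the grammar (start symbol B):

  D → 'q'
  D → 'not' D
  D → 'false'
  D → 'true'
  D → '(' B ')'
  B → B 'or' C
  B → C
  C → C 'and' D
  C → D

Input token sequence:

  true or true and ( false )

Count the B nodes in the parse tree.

3

[B [B [C [D true]]] or [C [C [D true]] and [D ( [B [C [D false]]] )]]]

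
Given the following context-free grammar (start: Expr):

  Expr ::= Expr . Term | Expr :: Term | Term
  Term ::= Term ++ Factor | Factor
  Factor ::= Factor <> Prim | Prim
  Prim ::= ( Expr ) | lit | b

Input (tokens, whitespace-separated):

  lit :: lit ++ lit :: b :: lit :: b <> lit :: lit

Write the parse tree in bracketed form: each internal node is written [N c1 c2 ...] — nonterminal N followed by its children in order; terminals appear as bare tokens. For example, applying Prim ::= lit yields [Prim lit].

[Expr [Expr [Expr [Expr [Expr [Expr [Term [Factor [Prim lit]]]] :: [Term [Term [Factor [Prim lit]]] ++ [Factor [Prim lit]]]] :: [Term [Factor [Prim b]]]] :: [Term [Factor [Prim lit]]]] :: [Term [Factor [Factor [Prim b]] <> [Prim lit]]]] :: [Term [Factor [Prim lit]]]]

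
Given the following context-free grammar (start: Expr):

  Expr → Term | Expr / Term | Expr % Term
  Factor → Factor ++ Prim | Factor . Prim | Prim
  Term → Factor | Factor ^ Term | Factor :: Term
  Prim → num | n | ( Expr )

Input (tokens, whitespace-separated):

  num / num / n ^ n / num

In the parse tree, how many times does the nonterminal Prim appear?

5

[Expr [Expr [Expr [Expr [Term [Factor [Prim num]]]] / [Term [Factor [Prim num]]]] / [Term [Factor [Prim n]] ^ [Term [Factor [Prim n]]]]] / [Term [Factor [Prim num]]]]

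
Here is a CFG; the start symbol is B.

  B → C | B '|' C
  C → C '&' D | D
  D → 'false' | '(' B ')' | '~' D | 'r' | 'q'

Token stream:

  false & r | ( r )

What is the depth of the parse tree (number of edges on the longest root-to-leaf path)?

[B [B [C [C [D false]] & [D r]]] | [C [D ( [B [C [D r]]] )]]]

6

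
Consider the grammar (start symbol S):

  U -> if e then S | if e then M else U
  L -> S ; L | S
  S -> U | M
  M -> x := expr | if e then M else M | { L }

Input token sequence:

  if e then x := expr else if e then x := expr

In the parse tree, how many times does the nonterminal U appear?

2

[S [U if e then [M x := expr] else [U if e then [S [M x := expr]]]]]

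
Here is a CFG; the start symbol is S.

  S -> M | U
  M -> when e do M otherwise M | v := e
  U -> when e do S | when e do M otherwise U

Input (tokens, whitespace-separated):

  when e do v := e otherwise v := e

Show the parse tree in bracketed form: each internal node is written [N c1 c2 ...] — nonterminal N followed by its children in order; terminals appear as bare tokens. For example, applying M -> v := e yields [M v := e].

S
M
when e do M otherwise M
when e do v := e otherwise M
when e do v := e otherwise v := e

[S [M when e do [M v := e] otherwise [M v := e]]]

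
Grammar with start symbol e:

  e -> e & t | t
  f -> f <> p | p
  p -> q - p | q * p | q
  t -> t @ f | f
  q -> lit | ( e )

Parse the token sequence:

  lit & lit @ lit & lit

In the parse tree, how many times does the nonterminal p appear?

4

[e [e [e [t [f [p [q lit]]]]] & [t [t [f [p [q lit]]]] @ [f [p [q lit]]]]] & [t [f [p [q lit]]]]]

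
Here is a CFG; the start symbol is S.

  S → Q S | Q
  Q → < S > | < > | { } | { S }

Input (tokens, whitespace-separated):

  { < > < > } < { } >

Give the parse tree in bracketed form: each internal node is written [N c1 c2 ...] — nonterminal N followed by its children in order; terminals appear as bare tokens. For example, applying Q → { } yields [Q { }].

[S [Q { [S [Q < >] [S [Q < >]]] }] [S [Q < [S [Q { }]] >]]]

S
Q S
{ S } S
{ Q S } S
{ < > S } S
{ < > Q } S
{ < > < > } S
{ < > < > } Q
{ < > < > } < S >
{ < > < > } < Q >
{ < > < > } < { } >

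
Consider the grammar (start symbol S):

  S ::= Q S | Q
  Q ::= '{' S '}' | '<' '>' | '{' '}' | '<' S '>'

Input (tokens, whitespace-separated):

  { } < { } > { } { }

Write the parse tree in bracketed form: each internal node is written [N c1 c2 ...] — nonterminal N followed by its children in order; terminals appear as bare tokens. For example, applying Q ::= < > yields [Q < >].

S
Q S
{ } S
{ } Q S
{ } < S > S
{ } < Q > S
{ } < { } > S
{ } < { } > Q S
{ } < { } > { } S
{ } < { } > { } Q
{ } < { } > { } { }

[S [Q { }] [S [Q < [S [Q { }]] >] [S [Q { }] [S [Q { }]]]]]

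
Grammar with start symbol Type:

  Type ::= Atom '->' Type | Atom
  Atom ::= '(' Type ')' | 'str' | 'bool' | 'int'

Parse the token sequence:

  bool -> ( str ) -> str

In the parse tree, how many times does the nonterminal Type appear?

4

[Type [Atom bool] -> [Type [Atom ( [Type [Atom str]] )] -> [Type [Atom str]]]]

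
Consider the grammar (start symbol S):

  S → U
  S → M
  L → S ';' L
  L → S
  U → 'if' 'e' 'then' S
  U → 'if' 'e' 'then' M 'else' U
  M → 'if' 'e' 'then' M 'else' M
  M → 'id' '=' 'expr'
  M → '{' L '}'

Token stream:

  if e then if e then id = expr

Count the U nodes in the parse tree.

[S [U if e then [S [U if e then [S [M id = expr]]]]]]

2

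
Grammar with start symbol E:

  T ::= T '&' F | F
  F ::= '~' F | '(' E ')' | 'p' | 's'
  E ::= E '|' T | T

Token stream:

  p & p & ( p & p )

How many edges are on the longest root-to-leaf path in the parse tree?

7

[E [T [T [T [F p]] & [F p]] & [F ( [E [T [T [F p]] & [F p]]] )]]]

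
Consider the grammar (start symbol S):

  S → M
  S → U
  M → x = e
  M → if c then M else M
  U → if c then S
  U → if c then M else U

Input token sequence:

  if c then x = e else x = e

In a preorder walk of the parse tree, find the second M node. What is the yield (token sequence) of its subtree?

x = e

[S [M if c then [M x = e] else [M x = e]]]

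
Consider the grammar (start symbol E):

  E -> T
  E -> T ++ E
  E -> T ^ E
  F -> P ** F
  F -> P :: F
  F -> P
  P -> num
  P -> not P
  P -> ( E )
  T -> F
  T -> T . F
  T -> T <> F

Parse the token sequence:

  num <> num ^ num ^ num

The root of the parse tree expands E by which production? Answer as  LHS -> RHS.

[E [T [T [F [P num]]] <> [F [P num]]] ^ [E [T [F [P num]]] ^ [E [T [F [P num]]]]]]

E -> T ^ E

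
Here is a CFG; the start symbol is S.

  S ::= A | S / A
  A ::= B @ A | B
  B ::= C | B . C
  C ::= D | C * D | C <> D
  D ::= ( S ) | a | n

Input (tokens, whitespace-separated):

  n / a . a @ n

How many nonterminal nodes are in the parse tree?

17

[S [S [A [B [C [D n]]]]] / [A [B [B [C [D a]]] . [C [D a]]] @ [A [B [C [D n]]]]]]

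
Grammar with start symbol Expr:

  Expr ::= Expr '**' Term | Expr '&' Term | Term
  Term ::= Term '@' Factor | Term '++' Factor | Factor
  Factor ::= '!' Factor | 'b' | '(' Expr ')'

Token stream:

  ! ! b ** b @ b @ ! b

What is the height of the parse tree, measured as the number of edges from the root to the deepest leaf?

[Expr [Expr [Term [Factor ! [Factor ! [Factor b]]]]] ** [Term [Term [Term [Factor b]] @ [Factor b]] @ [Factor ! [Factor b]]]]

6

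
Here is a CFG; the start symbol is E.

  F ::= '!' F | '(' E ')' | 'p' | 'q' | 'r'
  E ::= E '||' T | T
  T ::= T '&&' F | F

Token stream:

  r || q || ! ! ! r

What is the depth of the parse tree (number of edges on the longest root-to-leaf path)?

6

[E [E [E [T [F r]]] || [T [F q]]] || [T [F ! [F ! [F ! [F r]]]]]]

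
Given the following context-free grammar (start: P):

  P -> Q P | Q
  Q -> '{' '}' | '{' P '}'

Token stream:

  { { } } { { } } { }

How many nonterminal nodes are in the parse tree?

10

[P [Q { [P [Q { }]] }] [P [Q { [P [Q { }]] }] [P [Q { }]]]]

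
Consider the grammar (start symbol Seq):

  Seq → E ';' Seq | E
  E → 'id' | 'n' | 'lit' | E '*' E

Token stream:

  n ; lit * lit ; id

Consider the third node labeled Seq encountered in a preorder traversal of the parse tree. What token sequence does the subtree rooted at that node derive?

id

[Seq [E n] ; [Seq [E [E lit] * [E lit]] ; [Seq [E id]]]]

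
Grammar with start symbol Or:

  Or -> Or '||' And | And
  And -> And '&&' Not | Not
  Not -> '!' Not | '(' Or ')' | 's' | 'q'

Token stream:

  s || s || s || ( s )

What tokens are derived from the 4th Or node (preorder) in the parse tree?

s

[Or [Or [Or [Or [And [Not s]]] || [And [Not s]]] || [And [Not s]]] || [And [Not ( [Or [And [Not s]]] )]]]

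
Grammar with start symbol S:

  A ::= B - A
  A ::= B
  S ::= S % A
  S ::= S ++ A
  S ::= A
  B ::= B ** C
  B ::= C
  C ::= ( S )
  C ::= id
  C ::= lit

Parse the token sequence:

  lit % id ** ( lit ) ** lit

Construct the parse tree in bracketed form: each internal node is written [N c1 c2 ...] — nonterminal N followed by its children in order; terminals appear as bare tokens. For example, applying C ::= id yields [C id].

[S [S [A [B [C lit]]]] % [A [B [B [B [C id]] ** [C ( [S [A [B [C lit]]]] )]] ** [C lit]]]]

S
S % A
A % A
B % A
C % A
lit % A
lit % B
lit % B ** C
lit % B ** C ** C
lit % C ** C ** C
lit % id ** C ** C
lit % id ** ( S ) ** C
lit % id ** ( A ) ** C
lit % id ** ( B ) ** C
lit % id ** ( C ) ** C
lit % id ** ( lit ) ** C
lit % id ** ( lit ) ** lit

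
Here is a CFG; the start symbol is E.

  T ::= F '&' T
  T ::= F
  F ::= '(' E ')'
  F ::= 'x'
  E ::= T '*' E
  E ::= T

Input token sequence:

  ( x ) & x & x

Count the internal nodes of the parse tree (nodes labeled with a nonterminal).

10

[E [T [F ( [E [T [F x]]] )] & [T [F x] & [T [F x]]]]]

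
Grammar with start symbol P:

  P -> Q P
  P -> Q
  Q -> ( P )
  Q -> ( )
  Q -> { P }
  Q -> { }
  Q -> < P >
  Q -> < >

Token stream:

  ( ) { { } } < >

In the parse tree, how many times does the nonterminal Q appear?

4

[P [Q ( )] [P [Q { [P [Q { }]] }] [P [Q < >]]]]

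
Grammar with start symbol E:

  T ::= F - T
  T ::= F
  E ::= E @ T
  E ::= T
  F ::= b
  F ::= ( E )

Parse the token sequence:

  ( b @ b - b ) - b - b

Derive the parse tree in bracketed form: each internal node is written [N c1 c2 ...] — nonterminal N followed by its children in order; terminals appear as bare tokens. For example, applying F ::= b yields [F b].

E
T
F - T
( E ) - T
( E @ T ) - T
( T @ T ) - T
( F @ T ) - T
( b @ T ) - T
( b @ F - T ) - T
( b @ b - T ) - T
( b @ b - F ) - T
( b @ b - b ) - T
( b @ b - b ) - F - T
( b @ b - b ) - b - T
( b @ b - b ) - b - F
( b @ b - b ) - b - b

[E [T [F ( [E [E [T [F b]]] @ [T [F b] - [T [F b]]]] )] - [T [F b] - [T [F b]]]]]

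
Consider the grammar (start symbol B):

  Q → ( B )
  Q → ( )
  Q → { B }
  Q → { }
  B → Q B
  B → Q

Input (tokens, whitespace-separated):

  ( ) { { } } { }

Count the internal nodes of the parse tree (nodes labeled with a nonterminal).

[B [Q ( )] [B [Q { [B [Q { }]] }] [B [Q { }]]]]

8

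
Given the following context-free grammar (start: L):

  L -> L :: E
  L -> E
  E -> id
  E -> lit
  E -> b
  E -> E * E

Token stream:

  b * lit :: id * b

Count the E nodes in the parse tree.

6

[L [L [E [E b] * [E lit]]] :: [E [E id] * [E b]]]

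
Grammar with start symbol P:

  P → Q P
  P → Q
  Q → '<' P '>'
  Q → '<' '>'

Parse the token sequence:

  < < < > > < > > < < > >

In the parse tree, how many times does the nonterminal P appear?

[P [Q < [P [Q < [P [Q < >]] >] [P [Q < >]]] >] [P [Q < [P [Q < >]] >]]]

6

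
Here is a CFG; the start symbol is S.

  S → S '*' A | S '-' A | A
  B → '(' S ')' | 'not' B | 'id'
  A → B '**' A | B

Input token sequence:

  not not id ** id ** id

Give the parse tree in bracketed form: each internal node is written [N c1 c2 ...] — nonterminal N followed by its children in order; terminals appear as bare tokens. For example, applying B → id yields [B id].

[S [A [B not [B not [B id]]] ** [A [B id] ** [A [B id]]]]]

S
A
B ** A
not B ** A
not not B ** A
not not id ** A
not not id ** B ** A
not not id ** id ** A
not not id ** id ** B
not not id ** id ** id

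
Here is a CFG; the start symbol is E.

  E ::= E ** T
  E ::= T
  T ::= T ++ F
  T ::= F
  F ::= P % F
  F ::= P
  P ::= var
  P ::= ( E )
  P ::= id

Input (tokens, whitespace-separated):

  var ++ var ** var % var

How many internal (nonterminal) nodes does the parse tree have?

13

[E [E [T [T [F [P var]]] ++ [F [P var]]]] ** [T [F [P var] % [F [P var]]]]]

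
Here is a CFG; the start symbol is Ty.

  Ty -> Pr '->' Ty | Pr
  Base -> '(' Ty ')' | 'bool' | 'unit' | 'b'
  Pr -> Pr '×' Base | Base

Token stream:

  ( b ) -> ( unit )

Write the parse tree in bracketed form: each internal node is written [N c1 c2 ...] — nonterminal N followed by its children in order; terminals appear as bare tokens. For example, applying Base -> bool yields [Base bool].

Ty
Pr -> Ty
Base -> Ty
( Ty ) -> Ty
( Pr ) -> Ty
( Base ) -> Ty
( b ) -> Ty
( b ) -> Pr
( b ) -> Base
( b ) -> ( Ty )
( b ) -> ( Pr )
( b ) -> ( Base )
( b ) -> ( unit )

[Ty [Pr [Base ( [Ty [Pr [Base b]]] )]] -> [Ty [Pr [Base ( [Ty [Pr [Base unit]]] )]]]]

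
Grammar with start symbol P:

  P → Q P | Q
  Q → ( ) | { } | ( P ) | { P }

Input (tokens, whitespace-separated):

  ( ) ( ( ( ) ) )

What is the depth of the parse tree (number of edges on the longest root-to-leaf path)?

[P [Q ( )] [P [Q ( [P [Q ( [P [Q ( )]] )]] )]]]

7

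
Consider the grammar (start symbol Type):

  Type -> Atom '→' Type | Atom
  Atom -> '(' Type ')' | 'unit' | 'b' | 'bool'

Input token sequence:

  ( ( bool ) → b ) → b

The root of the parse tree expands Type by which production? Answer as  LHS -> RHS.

[Type [Atom ( [Type [Atom ( [Type [Atom bool]] )] → [Type [Atom b]]] )] → [Type [Atom b]]]

Type -> Atom '→' Type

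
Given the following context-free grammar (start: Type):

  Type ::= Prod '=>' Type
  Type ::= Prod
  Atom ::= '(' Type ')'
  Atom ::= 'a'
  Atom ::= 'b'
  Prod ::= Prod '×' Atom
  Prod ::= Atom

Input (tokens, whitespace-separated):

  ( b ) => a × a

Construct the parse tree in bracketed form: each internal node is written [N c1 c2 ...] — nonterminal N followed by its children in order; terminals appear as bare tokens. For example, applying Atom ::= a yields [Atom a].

[Type [Prod [Atom ( [Type [Prod [Atom b]]] )]] => [Type [Prod [Prod [Atom a]] × [Atom a]]]]

Type
Prod => Type
Atom => Type
( Type ) => Type
( Prod ) => Type
( Atom ) => Type
( b ) => Type
( b ) => Prod
( b ) => Prod × Atom
( b ) => Atom × Atom
( b ) => a × Atom
( b ) => a × a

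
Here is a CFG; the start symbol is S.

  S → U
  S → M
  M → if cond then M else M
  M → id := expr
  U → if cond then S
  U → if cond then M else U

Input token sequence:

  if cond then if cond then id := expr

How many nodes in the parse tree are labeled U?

2

[S [U if cond then [S [U if cond then [S [M id := expr]]]]]]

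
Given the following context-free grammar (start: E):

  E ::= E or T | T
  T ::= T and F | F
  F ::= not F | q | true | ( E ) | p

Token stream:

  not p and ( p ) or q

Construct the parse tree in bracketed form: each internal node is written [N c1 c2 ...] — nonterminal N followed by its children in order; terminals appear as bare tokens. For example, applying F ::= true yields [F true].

[E [E [T [T [F not [F p]]] and [F ( [E [T [F p]]] )]]] or [T [F q]]]

E
E or T
T or T
T and F or T
F and F or T
not F and F or T
not p and F or T
not p and ( E ) or T
not p and ( T ) or T
not p and ( F ) or T
not p and ( p ) or T
not p and ( p ) or F
not p and ( p ) or q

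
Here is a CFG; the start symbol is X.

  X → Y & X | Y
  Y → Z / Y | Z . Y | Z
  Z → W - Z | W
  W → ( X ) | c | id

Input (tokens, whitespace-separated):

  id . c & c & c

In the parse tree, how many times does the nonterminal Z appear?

[X [Y [Z [W id]] . [Y [Z [W c]]]] & [X [Y [Z [W c]]] & [X [Y [Z [W c]]]]]]

4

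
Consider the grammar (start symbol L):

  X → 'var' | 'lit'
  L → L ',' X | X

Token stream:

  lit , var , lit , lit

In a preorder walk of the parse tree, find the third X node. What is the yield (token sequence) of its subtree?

[L [L [L [L [X lit]] , [X var]] , [X lit]] , [X lit]]

lit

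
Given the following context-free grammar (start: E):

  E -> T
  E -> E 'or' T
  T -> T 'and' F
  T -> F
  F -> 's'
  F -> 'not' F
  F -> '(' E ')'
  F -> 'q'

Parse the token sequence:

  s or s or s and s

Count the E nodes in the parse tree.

[E [E [E [T [F s]]] or [T [F s]]] or [T [T [F s]] and [F s]]]

3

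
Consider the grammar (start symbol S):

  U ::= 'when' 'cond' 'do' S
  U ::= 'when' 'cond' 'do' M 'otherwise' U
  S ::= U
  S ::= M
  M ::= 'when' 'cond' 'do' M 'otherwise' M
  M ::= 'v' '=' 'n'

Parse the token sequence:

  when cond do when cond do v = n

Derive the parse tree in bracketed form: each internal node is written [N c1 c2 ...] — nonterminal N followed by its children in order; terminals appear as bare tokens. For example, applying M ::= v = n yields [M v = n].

[S [U when cond do [S [U when cond do [S [M v = n]]]]]]

S
U
when cond do S
when cond do U
when cond do when cond do S
when cond do when cond do M
when cond do when cond do v = n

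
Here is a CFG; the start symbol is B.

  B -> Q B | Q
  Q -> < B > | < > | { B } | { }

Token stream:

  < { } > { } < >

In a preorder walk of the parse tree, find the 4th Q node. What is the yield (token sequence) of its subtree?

[B [Q < [B [Q { }]] >] [B [Q { }] [B [Q < >]]]]

< >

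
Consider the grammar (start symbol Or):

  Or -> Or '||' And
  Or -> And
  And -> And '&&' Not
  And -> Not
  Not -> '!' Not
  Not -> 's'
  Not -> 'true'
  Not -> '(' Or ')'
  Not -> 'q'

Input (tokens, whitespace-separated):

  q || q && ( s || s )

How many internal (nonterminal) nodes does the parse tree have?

14

[Or [Or [And [Not q]]] || [And [And [Not q]] && [Not ( [Or [Or [And [Not s]]] || [And [Not s]]] )]]]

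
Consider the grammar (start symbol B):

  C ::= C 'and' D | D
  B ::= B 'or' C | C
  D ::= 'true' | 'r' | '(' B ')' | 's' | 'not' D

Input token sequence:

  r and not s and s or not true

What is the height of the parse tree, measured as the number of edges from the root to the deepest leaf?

6

[B [B [C [C [C [D r]] and [D not [D s]]] and [D s]]] or [C [D not [D true]]]]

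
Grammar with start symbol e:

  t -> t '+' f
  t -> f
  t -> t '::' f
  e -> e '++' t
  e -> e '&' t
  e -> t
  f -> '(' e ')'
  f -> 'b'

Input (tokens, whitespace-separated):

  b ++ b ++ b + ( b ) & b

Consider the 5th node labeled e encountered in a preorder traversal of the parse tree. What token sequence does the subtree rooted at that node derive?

b

[e [e [e [e [t [f b]]] ++ [t [f b]]] ++ [t [t [f b]] + [f ( [e [t [f b]]] )]]] & [t [f b]]]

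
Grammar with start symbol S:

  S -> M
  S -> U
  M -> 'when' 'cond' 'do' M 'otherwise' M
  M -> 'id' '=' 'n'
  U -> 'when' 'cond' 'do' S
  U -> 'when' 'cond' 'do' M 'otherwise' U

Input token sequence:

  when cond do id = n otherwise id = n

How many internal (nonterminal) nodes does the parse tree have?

4

[S [M when cond do [M id = n] otherwise [M id = n]]]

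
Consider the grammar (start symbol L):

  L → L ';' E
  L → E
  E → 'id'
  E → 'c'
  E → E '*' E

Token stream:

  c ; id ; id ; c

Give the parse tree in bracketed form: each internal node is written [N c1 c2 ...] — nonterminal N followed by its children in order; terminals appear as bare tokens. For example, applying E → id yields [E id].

L
L ; E
L ; E ; E
L ; E ; E ; E
E ; E ; E ; E
c ; E ; E ; E
c ; id ; E ; E
c ; id ; id ; E
c ; id ; id ; c

[L [L [L [L [E c]] ; [E id]] ; [E id]] ; [E c]]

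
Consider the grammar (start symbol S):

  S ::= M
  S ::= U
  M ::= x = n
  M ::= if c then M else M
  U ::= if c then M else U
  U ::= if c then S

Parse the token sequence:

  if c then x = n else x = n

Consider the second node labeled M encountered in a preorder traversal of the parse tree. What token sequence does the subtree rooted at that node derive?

x = n

[S [M if c then [M x = n] else [M x = n]]]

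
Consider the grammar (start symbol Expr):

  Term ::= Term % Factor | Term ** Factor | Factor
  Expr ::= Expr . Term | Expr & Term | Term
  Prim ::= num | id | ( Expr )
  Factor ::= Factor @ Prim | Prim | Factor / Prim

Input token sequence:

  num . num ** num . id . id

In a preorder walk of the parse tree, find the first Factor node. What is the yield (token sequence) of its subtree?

num

[Expr [Expr [Expr [Expr [Term [Factor [Prim num]]]] . [Term [Term [Factor [Prim num]]] ** [Factor [Prim num]]]] . [Term [Factor [Prim id]]]] . [Term [Factor [Prim id]]]]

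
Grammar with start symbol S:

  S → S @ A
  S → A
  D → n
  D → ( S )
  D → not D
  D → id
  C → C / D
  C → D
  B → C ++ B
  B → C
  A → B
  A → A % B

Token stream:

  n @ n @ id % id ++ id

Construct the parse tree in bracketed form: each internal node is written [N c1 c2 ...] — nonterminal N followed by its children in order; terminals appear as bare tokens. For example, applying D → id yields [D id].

S
S @ A
S @ A @ A
A @ A @ A
B @ A @ A
C @ A @ A
D @ A @ A
n @ A @ A
n @ B @ A
n @ C @ A
n @ D @ A
n @ n @ A
n @ n @ A % B
n @ n @ B % B
n @ n @ C % B
n @ n @ D % B
n @ n @ id % B
n @ n @ id % C ++ B
n @ n @ id % D ++ B
n @ n @ id % id ++ B
n @ n @ id % id ++ C
n @ n @ id % id ++ D
n @ n @ id % id ++ id

[S [S [S [A [B [C [D n]]]]] @ [A [B [C [D n]]]]] @ [A [A [B [C [D id]]]] % [B [C [D id]] ++ [B [C [D id]]]]]]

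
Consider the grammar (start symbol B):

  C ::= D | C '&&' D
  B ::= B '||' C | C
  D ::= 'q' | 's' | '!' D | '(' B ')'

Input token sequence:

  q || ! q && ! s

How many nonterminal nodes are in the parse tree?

10

[B [B [C [D q]]] || [C [C [D ! [D q]]] && [D ! [D s]]]]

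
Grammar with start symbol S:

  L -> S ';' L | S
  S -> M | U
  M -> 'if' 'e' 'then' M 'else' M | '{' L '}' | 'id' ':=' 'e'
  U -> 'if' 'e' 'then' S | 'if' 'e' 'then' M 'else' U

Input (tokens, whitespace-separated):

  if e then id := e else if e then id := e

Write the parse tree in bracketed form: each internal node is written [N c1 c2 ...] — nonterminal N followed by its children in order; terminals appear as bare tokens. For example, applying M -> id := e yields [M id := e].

[S [U if e then [M id := e] else [U if e then [S [M id := e]]]]]

S
U
if e then M else U
if e then id := e else U
if e then id := e else if e then S
if e then id := e else if e then M
if e then id := e else if e then id := e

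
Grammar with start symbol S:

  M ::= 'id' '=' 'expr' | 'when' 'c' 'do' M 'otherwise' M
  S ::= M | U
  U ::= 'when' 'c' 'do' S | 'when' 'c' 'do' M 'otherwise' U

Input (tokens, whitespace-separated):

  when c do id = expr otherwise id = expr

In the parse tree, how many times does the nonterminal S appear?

1

[S [M when c do [M id = expr] otherwise [M id = expr]]]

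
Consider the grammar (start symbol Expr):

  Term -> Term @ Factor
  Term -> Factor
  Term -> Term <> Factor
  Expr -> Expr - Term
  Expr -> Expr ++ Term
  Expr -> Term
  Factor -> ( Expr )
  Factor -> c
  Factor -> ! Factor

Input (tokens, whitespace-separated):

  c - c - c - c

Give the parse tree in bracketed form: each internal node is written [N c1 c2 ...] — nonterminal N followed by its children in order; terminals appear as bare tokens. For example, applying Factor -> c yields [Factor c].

[Expr [Expr [Expr [Expr [Term [Factor c]]] - [Term [Factor c]]] - [Term [Factor c]]] - [Term [Factor c]]]

Expr
Expr - Term
Expr - Term - Term
Expr - Term - Term - Term
Term - Term - Term - Term
Factor - Term - Term - Term
c - Term - Term - Term
c - Factor - Term - Term
c - c - Term - Term
c - c - Factor - Term
c - c - c - Term
c - c - c - Factor
c - c - c - c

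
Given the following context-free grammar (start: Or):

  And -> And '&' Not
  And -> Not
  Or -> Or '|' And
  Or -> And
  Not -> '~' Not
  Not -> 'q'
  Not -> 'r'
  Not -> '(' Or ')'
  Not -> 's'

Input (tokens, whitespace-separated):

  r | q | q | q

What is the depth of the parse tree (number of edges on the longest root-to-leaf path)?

[Or [Or [Or [Or [And [Not r]]] | [And [Not q]]] | [And [Not q]]] | [And [Not q]]]

6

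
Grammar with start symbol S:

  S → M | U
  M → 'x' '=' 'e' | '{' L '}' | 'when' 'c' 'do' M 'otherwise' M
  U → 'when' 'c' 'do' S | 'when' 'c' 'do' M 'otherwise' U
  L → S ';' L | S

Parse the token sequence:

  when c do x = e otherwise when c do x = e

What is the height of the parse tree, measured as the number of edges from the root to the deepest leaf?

5

[S [U when c do [M x = e] otherwise [U when c do [S [M x = e]]]]]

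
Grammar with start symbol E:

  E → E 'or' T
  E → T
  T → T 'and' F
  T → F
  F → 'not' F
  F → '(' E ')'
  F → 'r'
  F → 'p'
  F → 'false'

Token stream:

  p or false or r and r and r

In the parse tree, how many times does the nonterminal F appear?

5

[E [E [E [T [F p]]] or [T [F false]]] or [T [T [T [F r]] and [F r]] and [F r]]]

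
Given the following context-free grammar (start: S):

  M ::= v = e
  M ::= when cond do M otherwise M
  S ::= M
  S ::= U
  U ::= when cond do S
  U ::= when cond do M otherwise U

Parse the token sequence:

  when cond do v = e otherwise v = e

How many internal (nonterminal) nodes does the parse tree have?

[S [M when cond do [M v = e] otherwise [M v = e]]]

4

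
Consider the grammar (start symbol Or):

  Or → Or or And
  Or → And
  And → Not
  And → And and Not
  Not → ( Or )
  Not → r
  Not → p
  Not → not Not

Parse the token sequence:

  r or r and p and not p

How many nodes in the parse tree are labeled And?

4

[Or [Or [And [Not r]]] or [And [And [And [Not r]] and [Not p]] and [Not not [Not p]]]]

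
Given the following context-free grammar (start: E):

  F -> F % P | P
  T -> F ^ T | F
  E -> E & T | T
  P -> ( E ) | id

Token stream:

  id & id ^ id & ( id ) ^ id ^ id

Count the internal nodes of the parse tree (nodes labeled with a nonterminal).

[E [E [E [T [F [P id]]]] & [T [F [P id]] ^ [T [F [P id]]]]] & [T [F [P ( [E [T [F [P id]]]] )]] ^ [T [F [P id]] ^ [T [F [P id]]]]]]

25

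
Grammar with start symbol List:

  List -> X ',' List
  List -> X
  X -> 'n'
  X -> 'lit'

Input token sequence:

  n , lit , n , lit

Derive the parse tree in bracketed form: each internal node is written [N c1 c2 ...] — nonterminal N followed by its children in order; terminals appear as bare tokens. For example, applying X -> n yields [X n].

[List [X n] , [List [X lit] , [List [X n] , [List [X lit]]]]]

List
X , List
n , List
n , X , List
n , lit , List
n , lit , X , List
n , lit , n , List
n , lit , n , X
n , lit , n , lit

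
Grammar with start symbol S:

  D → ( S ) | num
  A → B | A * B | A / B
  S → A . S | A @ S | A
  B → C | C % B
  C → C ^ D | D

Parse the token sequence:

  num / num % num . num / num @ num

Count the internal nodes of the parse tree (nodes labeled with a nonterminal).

[S [A [A [B [C [D num]]]] / [B [C [D num]] % [B [C [D num]]]]] . [S [A [A [B [C [D num]]]] / [B [C [D num]]]] @ [S [A [B [C [D num]]]]]]]

26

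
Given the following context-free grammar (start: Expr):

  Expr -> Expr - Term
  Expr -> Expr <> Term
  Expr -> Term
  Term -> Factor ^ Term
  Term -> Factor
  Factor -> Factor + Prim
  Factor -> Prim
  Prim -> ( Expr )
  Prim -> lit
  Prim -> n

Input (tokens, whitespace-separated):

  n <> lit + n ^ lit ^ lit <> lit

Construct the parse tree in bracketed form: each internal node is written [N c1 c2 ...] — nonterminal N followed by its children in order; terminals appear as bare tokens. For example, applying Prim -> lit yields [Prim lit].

Expr
Expr <> Term
Expr <> Term <> Term
Term <> Term <> Term
Factor <> Term <> Term
Prim <> Term <> Term
n <> Term <> Term
n <> Factor ^ Term <> Term
n <> Factor + Prim ^ Term <> Term
n <> Prim + Prim ^ Term <> Term
n <> lit + Prim ^ Term <> Term
n <> lit + n ^ Term <> Term
n <> lit + n ^ Factor ^ Term <> Term
n <> lit + n ^ Prim ^ Term <> Term
n <> lit + n ^ lit ^ Term <> Term
n <> lit + n ^ lit ^ Factor <> Term
n <> lit + n ^ lit ^ Prim <> Term
n <> lit + n ^ lit ^ lit <> Term
n <> lit + n ^ lit ^ lit <> Factor
n <> lit + n ^ lit ^ lit <> Prim
n <> lit + n ^ lit ^ lit <> lit

[Expr [Expr [Expr [Term [Factor [Prim n]]]] <> [Term [Factor [Factor [Prim lit]] + [Prim n]] ^ [Term [Factor [Prim lit]] ^ [Term [Factor [Prim lit]]]]]] <> [Term [Factor [Prim lit]]]]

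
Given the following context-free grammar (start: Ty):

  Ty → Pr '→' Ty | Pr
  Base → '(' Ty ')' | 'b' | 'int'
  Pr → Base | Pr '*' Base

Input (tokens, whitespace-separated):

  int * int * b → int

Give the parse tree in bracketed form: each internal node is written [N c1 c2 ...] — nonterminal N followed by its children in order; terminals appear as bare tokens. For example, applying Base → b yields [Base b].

Ty
Pr → Ty
Pr * Base → Ty
Pr * Base * Base → Ty
Base * Base * Base → Ty
int * Base * Base → Ty
int * int * Base → Ty
int * int * b → Ty
int * int * b → Pr
int * int * b → Base
int * int * b → int

[Ty [Pr [Pr [Pr [Base int]] * [Base int]] * [Base b]] → [Ty [Pr [Base int]]]]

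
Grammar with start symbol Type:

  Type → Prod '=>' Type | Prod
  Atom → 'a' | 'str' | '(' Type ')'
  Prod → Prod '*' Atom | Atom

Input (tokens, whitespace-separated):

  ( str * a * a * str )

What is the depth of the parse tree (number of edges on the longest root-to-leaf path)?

9

[Type [Prod [Atom ( [Type [Prod [Prod [Prod [Prod [Atom str]] * [Atom a]] * [Atom a]] * [Atom str]]] )]]]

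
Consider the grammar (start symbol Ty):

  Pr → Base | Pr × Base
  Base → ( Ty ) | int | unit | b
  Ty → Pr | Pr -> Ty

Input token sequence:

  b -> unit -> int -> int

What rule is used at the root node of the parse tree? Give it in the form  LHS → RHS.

[Ty [Pr [Base b]] -> [Ty [Pr [Base unit]] -> [Ty [Pr [Base int]] -> [Ty [Pr [Base int]]]]]]

Ty → Pr -> Ty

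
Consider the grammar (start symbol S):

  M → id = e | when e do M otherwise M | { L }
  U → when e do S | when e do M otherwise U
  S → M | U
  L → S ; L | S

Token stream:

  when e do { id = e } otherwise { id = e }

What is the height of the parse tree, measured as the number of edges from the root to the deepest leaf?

6

[S [M when e do [M { [L [S [M id = e]]] }] otherwise [M { [L [S [M id = e]]] }]]]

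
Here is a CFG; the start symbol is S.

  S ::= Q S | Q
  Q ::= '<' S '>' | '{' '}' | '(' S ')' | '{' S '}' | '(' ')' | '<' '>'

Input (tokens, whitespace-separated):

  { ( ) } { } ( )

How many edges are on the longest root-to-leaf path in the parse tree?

4

[S [Q { [S [Q ( )]] }] [S [Q { }] [S [Q ( )]]]]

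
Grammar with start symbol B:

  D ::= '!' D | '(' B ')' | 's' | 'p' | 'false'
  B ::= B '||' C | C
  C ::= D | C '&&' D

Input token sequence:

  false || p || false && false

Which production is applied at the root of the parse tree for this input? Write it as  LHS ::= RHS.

[B [B [B [C [D false]]] || [C [D p]]] || [C [C [D false]] && [D false]]]

B ::= B '||' C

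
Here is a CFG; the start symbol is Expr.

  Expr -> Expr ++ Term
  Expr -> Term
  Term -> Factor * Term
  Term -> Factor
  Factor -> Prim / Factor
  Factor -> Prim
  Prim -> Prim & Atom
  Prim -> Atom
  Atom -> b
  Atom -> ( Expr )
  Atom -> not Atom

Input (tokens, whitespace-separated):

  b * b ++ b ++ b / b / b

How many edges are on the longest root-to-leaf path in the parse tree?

[Expr [Expr [Expr [Term [Factor [Prim [Atom b]]] * [Term [Factor [Prim [Atom b]]]]]] ++ [Term [Factor [Prim [Atom b]]]]] ++ [Term [Factor [Prim [Atom b]] / [Factor [Prim [Atom b]] / [Factor [Prim [Atom b]]]]]]]

8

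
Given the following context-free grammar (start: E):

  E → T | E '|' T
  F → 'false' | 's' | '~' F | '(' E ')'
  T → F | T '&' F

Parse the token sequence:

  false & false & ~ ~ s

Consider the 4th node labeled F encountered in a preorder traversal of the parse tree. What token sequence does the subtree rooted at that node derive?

~ s

[E [T [T [T [F false]] & [F false]] & [F ~ [F ~ [F s]]]]]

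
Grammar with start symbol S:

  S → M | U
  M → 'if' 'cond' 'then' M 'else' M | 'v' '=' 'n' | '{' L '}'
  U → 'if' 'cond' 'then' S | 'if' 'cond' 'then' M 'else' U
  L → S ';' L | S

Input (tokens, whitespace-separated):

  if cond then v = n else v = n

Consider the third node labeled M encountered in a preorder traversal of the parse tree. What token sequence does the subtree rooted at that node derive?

v = n

[S [M if cond then [M v = n] else [M v = n]]]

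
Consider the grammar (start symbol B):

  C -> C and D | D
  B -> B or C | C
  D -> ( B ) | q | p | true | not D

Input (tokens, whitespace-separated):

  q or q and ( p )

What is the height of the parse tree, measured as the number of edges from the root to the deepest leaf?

6

[B [B [C [D q]]] or [C [C [D q]] and [D ( [B [C [D p]]] )]]]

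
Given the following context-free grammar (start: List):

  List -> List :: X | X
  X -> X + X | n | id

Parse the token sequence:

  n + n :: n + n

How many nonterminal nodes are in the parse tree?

[List [List [X [X n] + [X n]]] :: [X [X n] + [X n]]]

8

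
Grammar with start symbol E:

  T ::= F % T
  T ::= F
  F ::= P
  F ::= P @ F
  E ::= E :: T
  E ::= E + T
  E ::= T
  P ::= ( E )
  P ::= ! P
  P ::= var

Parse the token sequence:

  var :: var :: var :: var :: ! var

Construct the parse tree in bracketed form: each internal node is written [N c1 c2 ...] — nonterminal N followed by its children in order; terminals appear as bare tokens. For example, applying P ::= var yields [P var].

E
E :: T
E :: T :: T
E :: T :: T :: T
E :: T :: T :: T :: T
T :: T :: T :: T :: T
F :: T :: T :: T :: T
P :: T :: T :: T :: T
var :: T :: T :: T :: T
var :: F :: T :: T :: T
var :: P :: T :: T :: T
var :: var :: T :: T :: T
var :: var :: F :: T :: T
var :: var :: P :: T :: T
var :: var :: var :: T :: T
var :: var :: var :: F :: T
var :: var :: var :: P :: T
var :: var :: var :: var :: T
var :: var :: var :: var :: F
var :: var :: var :: var :: P
var :: var :: var :: var :: ! P
var :: var :: var :: var :: ! var

[E [E [E [E [E [T [F [P var]]]] :: [T [F [P var]]]] :: [T [F [P var]]]] :: [T [F [P var]]]] :: [T [F [P ! [P var]]]]]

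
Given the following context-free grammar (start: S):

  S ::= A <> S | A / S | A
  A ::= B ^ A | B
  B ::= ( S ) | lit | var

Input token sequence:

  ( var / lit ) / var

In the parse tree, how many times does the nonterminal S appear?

[S [A [B ( [S [A [B var]] / [S [A [B lit]]]] )]] / [S [A [B var]]]]

4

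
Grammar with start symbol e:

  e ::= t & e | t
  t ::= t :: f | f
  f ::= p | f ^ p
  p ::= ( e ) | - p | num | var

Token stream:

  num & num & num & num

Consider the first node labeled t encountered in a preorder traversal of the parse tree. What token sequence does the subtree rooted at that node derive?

[e [t [f [p num]]] & [e [t [f [p num]]] & [e [t [f [p num]]] & [e [t [f [p num]]]]]]]

num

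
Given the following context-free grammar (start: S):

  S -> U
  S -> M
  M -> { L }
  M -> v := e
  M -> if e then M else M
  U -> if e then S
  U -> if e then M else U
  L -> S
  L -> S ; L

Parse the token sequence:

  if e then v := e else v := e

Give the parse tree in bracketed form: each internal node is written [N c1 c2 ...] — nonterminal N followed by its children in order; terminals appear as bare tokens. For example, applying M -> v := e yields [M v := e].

[S [M if e then [M v := e] else [M v := e]]]

S
M
if e then M else M
if e then v := e else M
if e then v := e else v := e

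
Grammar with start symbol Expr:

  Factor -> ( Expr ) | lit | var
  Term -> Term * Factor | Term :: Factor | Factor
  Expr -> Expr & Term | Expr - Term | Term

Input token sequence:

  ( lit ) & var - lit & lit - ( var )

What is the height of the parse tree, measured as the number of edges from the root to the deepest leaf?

10

[Expr [Expr [Expr [Expr [Expr [Term [Factor ( [Expr [Term [Factor lit]]] )]]] & [Term [Factor var]]] - [Term [Factor lit]]] & [Term [Factor lit]]] - [Term [Factor ( [Expr [Term [Factor var]]] )]]]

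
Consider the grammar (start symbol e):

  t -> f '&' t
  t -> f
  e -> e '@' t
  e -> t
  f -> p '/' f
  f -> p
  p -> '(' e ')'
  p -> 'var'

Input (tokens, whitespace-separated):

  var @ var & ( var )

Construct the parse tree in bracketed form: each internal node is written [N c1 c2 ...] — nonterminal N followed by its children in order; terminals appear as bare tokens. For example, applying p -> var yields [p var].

[e [e [t [f [p var]]]] @ [t [f [p var]] & [t [f [p ( [e [t [f [p var]]]] )]]]]]

e
e @ t
t @ t
f @ t
p @ t
var @ t
var @ f & t
var @ p & t
var @ var & t
var @ var & f
var @ var & p
var @ var & ( e )
var @ var & ( t )
var @ var & ( f )
var @ var & ( p )
var @ var & ( var )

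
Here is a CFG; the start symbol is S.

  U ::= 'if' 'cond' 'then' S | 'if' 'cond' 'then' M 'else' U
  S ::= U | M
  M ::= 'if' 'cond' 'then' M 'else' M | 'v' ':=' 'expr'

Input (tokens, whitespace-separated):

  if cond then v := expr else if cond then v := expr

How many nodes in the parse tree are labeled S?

[S [U if cond then [M v := expr] else [U if cond then [S [M v := expr]]]]]

2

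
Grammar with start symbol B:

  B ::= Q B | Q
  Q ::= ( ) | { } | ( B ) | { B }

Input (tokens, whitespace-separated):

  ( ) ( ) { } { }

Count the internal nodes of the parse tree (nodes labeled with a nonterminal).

8

[B [Q ( )] [B [Q ( )] [B [Q { }] [B [Q { }]]]]]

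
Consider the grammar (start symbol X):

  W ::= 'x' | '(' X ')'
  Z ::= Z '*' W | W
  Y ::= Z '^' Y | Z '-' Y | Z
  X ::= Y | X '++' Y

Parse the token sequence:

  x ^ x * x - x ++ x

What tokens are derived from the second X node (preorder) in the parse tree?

[X [X [Y [Z [W x]] ^ [Y [Z [Z [W x]] * [W x]] - [Y [Z [W x]]]]]] ++ [Y [Z [W x]]]]

x ^ x * x - x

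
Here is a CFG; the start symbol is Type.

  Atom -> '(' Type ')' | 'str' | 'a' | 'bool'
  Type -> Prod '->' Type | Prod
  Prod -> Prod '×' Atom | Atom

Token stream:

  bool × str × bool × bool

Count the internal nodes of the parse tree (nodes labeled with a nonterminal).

[Type [Prod [Prod [Prod [Prod [Atom bool]] × [Atom str]] × [Atom bool]] × [Atom bool]]]

9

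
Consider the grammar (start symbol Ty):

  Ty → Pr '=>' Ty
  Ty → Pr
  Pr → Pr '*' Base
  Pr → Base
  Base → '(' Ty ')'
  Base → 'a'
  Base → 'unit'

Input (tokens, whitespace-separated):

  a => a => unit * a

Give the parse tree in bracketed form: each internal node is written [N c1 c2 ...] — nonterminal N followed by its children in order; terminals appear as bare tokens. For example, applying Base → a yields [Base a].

[Ty [Pr [Base a]] => [Ty [Pr [Base a]] => [Ty [Pr [Pr [Base unit]] * [Base a]]]]]

Ty
Pr => Ty
Base => Ty
a => Ty
a => Pr => Ty
a => Base => Ty
a => a => Ty
a => a => Pr
a => a => Pr * Base
a => a => Base * Base
a => a => unit * Base
a => a => unit * a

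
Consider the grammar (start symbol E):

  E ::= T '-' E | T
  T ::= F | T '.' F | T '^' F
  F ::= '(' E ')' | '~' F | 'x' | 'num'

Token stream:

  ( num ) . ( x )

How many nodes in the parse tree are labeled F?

[E [T [T [F ( [E [T [F num]]] )]] . [F ( [E [T [F x]]] )]]]

4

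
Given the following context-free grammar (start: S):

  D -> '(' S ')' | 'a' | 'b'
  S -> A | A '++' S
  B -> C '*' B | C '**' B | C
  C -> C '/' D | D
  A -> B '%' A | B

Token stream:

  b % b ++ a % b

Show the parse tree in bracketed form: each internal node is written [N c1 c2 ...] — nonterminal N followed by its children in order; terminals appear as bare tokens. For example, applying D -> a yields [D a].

S
A ++ S
B % A ++ S
C % A ++ S
D % A ++ S
b % A ++ S
b % B ++ S
b % C ++ S
b % D ++ S
b % b ++ S
b % b ++ A
b % b ++ B % A
b % b ++ C % A
b % b ++ D % A
b % b ++ a % A
b % b ++ a % B
b % b ++ a % C
b % b ++ a % D
b % b ++ a % b

[S [A [B [C [D b]]] % [A [B [C [D b]]]]] ++ [S [A [B [C [D a]]] % [A [B [C [D b]]]]]]]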